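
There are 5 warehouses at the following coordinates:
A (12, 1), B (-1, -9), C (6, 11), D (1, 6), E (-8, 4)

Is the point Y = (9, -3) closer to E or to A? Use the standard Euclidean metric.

A

Compare squared distances:
|YE|² = (9−(-8))² + (-3−4)² = 289 + 49 = 338
|YA|² = (9−12)² + (-3−1)² = 9 + 16 = 25
338 > 25, so A is closer.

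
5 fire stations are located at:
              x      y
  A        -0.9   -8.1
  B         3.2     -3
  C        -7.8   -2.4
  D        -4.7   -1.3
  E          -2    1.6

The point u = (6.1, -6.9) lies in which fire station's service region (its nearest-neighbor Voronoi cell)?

Squared Euclidean distances:
|uA|² = (6.1−(-0.9))² + (-6.9−(-8.1))² = 49 + 1.44 = 50.44
|uB|² = (6.1−3.2)² + (-6.9−(-3))² = 8.41 + 15.21 = 23.62
|uC|² = (6.1−(-7.8))² + (-6.9−(-2.4))² = 193.21 + 20.25 = 213.46
|uD|² = (6.1−(-4.7))² + (-6.9−(-1.3))² = 116.64 + 31.36 = 148
|uE|² = (6.1−(-2))² + (-6.9−1.6)² = 65.61 + 72.25 = 137.86
B is nearest.

B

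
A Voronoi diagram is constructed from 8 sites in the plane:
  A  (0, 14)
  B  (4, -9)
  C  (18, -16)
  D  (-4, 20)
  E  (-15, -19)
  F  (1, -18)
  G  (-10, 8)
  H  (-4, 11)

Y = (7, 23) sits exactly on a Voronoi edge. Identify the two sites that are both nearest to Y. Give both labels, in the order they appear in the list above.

Squared distances from Y to each site:
|YA|² = 49 + 81 = 130
|YB|² = 9 + 1024 = 1033
|YC|² = 121 + 1521 = 1642
|YD|² = 121 + 9 = 130
|YE|² = 484 + 1764 = 2248
|YF|² = 36 + 1681 = 1717
|YG|² = 289 + 225 = 514
|YH|² = 121 + 144 = 265
Y is equidistant from A and D (both at squared distance 130), and every other site is strictly farther — so Y lies on the A–D Voronoi edge.

A and D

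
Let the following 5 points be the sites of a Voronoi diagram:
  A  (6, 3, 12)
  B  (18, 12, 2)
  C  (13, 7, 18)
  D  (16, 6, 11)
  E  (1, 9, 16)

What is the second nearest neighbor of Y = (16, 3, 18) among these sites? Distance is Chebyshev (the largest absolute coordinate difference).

D

d(Y,A) = max(10, 0, 6) = 10
d(Y,B) = max(2, 9, 16) = 16
d(Y,C) = max(3, 4, 0) = 4
d(Y,D) = max(0, 3, 7) = 7
d(Y,E) = max(15, 6, 2) = 15
Sorted ascending: C, D, A, … — the second-nearest is D.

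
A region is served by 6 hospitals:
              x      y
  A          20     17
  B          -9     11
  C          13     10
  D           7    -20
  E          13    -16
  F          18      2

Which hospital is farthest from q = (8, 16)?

D

Compare squared distances (the ordering matches that of the actual distances):
|qA|² = (8−20)² + (16−17)² = 144 + 1 = 145
|qB|² = (8−(-9))² + (16−11)² = 289 + 25 = 314
|qC|² = (8−13)² + (16−10)² = 25 + 36 = 61
|qD|² = (8−7)² + (16−(-20))² = 1 + 1296 = 1297
|qE|² = (8−13)² + (16−(-16))² = 25 + 1024 = 1049
|qF|² = (8−18)² + (16−2)² = 100 + 196 = 296
The largest is to D.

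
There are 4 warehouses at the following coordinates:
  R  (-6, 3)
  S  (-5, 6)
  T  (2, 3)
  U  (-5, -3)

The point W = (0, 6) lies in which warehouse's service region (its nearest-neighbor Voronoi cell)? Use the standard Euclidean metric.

T

Compare squared distances (the ordering matches that of the actual distances):
|WR|² = 36 + 9 = 45
|WS|² = 25 + 0 = 25
|WT|² = 4 + 9 = 13
|WU|² = 25 + 81 = 106
Minimum is at T.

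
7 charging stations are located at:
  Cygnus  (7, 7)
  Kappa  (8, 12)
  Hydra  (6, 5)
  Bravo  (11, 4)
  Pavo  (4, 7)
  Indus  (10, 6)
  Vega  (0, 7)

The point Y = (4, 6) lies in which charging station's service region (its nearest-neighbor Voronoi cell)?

Pavo

Squared Euclidean distances:
d²(Y, Cygnus) = (4−7)² + (6−7)² = 9 + 1 = 10
d²(Y, Kappa) = (4−8)² + (6−12)² = 16 + 36 = 52
d²(Y, Hydra) = (4−6)² + (6−5)² = 4 + 1 = 5
d²(Y, Bravo) = (4−11)² + (6−4)² = 49 + 4 = 53
d²(Y, Pavo) = (4−4)² + (6−7)² = 0 + 1 = 1
d²(Y, Indus) = (4−10)² + (6−6)² = 36 + 0 = 36
d²(Y, Vega) = (4−0)² + (6−7)² = 16 + 1 = 17
The smallest is to Pavo, so Y lies in the Voronoi region of Pavo.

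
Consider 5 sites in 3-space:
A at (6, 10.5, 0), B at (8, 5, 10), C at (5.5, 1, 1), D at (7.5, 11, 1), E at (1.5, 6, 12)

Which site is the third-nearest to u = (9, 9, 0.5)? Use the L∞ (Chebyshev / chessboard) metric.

d(u,A) = max(3, 1.5, 0.5) = 3
d(u,B) = max(1, 4, 9.5) = 9.5
d(u,C) = max(3.5, 8, 0.5) = 8
d(u,D) = max(1.5, 2, 0.5) = 2
d(u,E) = max(7.5, 3, 11.5) = 11.5
Sorted ascending: D, A, C, B, … — the third-nearest is C.

C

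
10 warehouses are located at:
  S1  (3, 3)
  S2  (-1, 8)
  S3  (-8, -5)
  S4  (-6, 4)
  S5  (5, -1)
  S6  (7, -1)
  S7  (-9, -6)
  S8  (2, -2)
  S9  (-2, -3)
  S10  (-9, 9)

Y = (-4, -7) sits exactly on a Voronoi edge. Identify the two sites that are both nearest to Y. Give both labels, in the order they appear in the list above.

S3 and S9

Squared distances from Y to each site:
|YS1|² = (-4−3)² + (-7−3)² = 49 + 100 = 149
|YS2|² = (-4−(-1))² + (-7−8)² = 9 + 225 = 234
|YS3|² = (-4−(-8))² + (-7−(-5))² = 16 + 4 = 20
|YS4|² = (-4−(-6))² + (-7−4)² = 4 + 121 = 125
|YS5|² = (-4−5)² + (-7−(-1))² = 81 + 36 = 117
|YS6|² = (-4−7)² + (-7−(-1))² = 121 + 36 = 157
|YS7|² = (-4−(-9))² + (-7−(-6))² = 25 + 1 = 26
|YS8|² = (-4−2)² + (-7−(-2))² = 36 + 25 = 61
|YS9|² = (-4−(-2))² + (-7−(-3))² = 4 + 16 = 20
d²(Y, S10) = (-4−(-9))² + (-7−9)² = 25 + 256 = 281
Y is equidistant from S3 and S9 (both at squared distance 20), and every other site is strictly farther — so Y lies on the S3–S9 Voronoi edge.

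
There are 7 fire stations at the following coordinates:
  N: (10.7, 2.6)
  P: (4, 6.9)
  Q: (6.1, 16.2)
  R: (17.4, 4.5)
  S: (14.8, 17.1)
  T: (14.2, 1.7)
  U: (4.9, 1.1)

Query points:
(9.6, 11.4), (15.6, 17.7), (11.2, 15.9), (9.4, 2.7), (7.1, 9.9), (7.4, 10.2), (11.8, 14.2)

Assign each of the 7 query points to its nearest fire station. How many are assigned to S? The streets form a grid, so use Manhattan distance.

(9.6, 11.4) — d to each: N:9.9, P:10.1, Q:8.3, R:14.7, S:10.9, T:14.3, U:15 → nearest is Q
(15.6, 17.7) — d to each: N:20, P:22.4, Q:11, R:15, S:1.4, T:17.4, U:27.3 → nearest is S
(11.2, 15.9) — d to each: N:13.8, P:16.2, Q:5.4, R:17.6, S:4.8, T:17.2, U:21.1 → nearest is S
(9.4, 2.7) — d to each: N:1.4, P:9.6, Q:16.8, R:9.8, S:19.8, T:5.8, U:6.1 → nearest is N
(7.1, 9.9) — d to each: N:10.9, P:6.1, Q:7.3, R:15.7, S:14.9, T:15.3, U:11 → nearest is P
(7.4, 10.2) — d to each: N:10.9, P:6.7, Q:7.3, R:15.7, S:14.3, T:15.3, U:11.6 → nearest is P
(11.8, 14.2) — d to each: N:12.7, P:15.1, Q:7.7, R:15.3, S:5.9, T:14.9, U:20 → nearest is S
3 of the 7 points have S as nearest.

3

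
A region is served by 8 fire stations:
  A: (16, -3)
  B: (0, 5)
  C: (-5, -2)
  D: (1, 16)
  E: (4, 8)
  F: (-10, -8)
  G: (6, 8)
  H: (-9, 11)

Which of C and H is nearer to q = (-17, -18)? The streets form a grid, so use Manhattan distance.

C

d(q,C) = |-17−(-5)| + |-18−(-2)| = 12 + 16 = 28
d(q,H) = |-17−(-9)| + |-18−11| = 8 + 29 = 37
28 < 37, so C is closer.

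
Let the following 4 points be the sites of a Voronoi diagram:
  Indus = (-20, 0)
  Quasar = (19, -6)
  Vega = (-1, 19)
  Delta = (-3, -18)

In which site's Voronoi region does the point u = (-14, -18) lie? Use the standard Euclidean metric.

Delta

Squared Euclidean distances:
d²(u, Indus) = (-14−(-20))² + (-18−0)² = 36 + 324 = 360
d²(u, Quasar) = (-14−19)² + (-18−(-6))² = 1089 + 144 = 1233
d²(u, Vega) = (-14−(-1))² + (-18−19)² = 169 + 1369 = 1538
d²(u, Delta) = (-14−(-3))² + (-18−(-18))² = 121 + 0 = 121
Minimum is at Delta.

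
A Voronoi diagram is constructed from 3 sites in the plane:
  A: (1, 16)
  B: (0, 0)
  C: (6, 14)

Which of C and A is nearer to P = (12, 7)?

C

Compare squared distances:
|PC|² = (12−6)² + (7−14)² = 36 + 49 = 85
|PA|² = (12−1)² + (7−16)² = 121 + 81 = 202
85 < 202, so C is closer.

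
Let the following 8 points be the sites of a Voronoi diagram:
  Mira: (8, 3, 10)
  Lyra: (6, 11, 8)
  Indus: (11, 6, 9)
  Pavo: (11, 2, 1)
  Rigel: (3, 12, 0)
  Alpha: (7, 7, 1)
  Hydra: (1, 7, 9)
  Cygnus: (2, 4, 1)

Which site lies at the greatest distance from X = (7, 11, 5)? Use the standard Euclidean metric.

Compare squared distances (the ordering matches that of the actual distances):
d²(X, Mira) = (7−8)² + (11−3)² + (5−10)² = 1 + 64 + 25 = 90
d²(X, Lyra) = (7−6)² + (11−11)² + (5−8)² = 1 + 0 + 9 = 10
d²(X, Indus) = (7−11)² + (11−6)² + (5−9)² = 16 + 25 + 16 = 57
d²(X, Pavo) = (7−11)² + (11−2)² + (5−1)² = 16 + 81 + 16 = 113
d²(X, Rigel) = (7−3)² + (11−12)² + (5−0)² = 16 + 1 + 25 = 42
d²(X, Alpha) = (7−7)² + (11−7)² + (5−1)² = 0 + 16 + 16 = 32
d²(X, Hydra) = (7−1)² + (11−7)² + (5−9)² = 36 + 16 + 16 = 68
d²(X, Cygnus) = (7−2)² + (11−4)² + (5−1)² = 25 + 49 + 16 = 90
The largest is to Pavo.

Pavo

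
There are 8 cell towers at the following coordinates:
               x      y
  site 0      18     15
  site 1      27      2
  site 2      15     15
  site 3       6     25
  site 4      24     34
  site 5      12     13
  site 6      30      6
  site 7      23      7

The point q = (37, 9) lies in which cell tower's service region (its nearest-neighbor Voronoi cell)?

Since √ is increasing, it suffices to compare squared distances:
d²(q, site 0) = (37−18)² + (9−15)² = 361 + 36 = 397
d²(q, site 1) = (37−27)² + (9−2)² = 100 + 49 = 149
d²(q, site 2) = (37−15)² + (9−15)² = 484 + 36 = 520
d²(q, site 3) = (37−6)² + (9−25)² = 961 + 256 = 1217
d²(q, site 4) = (37−24)² + (9−34)² = 169 + 625 = 794
d²(q, site 5) = (37−12)² + (9−13)² = 625 + 16 = 641
d²(q, site 6) = (37−30)² + (9−6)² = 49 + 9 = 58
d²(q, site 7) = (37−23)² + (9−7)² = 196 + 4 = 200
The smallest is to site 6, so q lies in the Voronoi region of site 6.

site 6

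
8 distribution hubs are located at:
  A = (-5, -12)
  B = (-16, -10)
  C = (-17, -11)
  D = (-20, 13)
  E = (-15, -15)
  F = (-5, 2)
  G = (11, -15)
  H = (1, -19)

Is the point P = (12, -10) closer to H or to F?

H

Compare squared distances:
|PH|² = (12−1)² + (-10−(-19))² = 121 + 81 = 202
|PF|² = (12−(-5))² + (-10−2)² = 289 + 144 = 433
202 < 433, so H is closer.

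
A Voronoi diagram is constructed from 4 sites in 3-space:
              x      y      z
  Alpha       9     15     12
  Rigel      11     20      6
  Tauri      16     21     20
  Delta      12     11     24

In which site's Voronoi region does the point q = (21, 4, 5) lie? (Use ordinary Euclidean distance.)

Alpha

Squared Euclidean distances:
d²(q, Alpha) = (21−9)² + (4−15)² + (5−12)² = 144 + 121 + 49 = 314
d²(q, Rigel) = (21−11)² + (4−20)² + (5−6)² = 100 + 256 + 1 = 357
d²(q, Tauri) = (21−16)² + (4−21)² + (5−20)² = 25 + 289 + 225 = 539
d²(q, Delta) = (21−12)² + (4−11)² + (5−24)² = 81 + 49 + 361 = 491
Minimum is at Alpha.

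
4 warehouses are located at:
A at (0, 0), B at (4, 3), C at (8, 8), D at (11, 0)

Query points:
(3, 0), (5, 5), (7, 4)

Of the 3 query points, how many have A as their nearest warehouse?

(3, 0) — d² to each: A:9, B:10, C:89, D:64 → nearest is A
(5, 5) — d² to each: A:50, B:5, C:18, D:61 → nearest is B
(7, 4) — d² to each: A:65, B:10, C:17, D:32 → nearest is B
1 of the 3 points has A as nearest.

1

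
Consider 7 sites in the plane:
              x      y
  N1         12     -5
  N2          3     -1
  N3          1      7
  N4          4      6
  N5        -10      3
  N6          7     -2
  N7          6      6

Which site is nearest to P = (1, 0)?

Since √ is increasing, it suffices to compare squared distances:
|PN1|² = (1−12)² + (0−(-5))² = 121 + 25 = 146
|PN2|² = (1−3)² + (0−(-1))² = 4 + 1 = 5
|PN3|² = (1−1)² + (0−7)² = 0 + 49 = 49
|PN4|² = (1−4)² + (0−6)² = 9 + 36 = 45
|PN5|² = (1−(-10))² + (0−3)² = 121 + 9 = 130
|PN6|² = (1−7)² + (0−(-2))² = 36 + 4 = 40
|PN7|² = (1−6)² + (0−6)² = 25 + 36 = 61
The smallest is to N2, so P lies in the Voronoi region of N2.

N2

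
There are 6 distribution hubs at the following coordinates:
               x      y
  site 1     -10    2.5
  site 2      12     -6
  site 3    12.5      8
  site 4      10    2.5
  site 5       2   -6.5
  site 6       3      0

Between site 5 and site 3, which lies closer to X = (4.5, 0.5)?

Compare squared distances:
d²(X, site 5) = (4.5−2)² + (0.5−(-6.5))² = 6.25 + 49 = 55.25
d²(X, site 3) = (4.5−12.5)² + (0.5−8)² = 64 + 56.25 = 120.25
55.25 < 120.25, so site 5 is closer.

site 5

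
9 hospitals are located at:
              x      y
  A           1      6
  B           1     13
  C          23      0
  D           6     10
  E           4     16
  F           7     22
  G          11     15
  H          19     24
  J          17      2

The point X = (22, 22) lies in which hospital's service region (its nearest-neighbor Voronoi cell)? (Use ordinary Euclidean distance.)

Compare squared distances (the ordering matches that of the actual distances):
|XA|² = 441 + 256 = 697
|XB|² = 441 + 81 = 522
|XC|² = 1 + 484 = 485
|XD|² = 256 + 144 = 400
|XE|² = 324 + 36 = 360
|XF|² = 225 + 0 = 225
|XG|² = 121 + 49 = 170
|XH|² = 9 + 4 = 13
|XJ|² = 25 + 400 = 425
Minimum is at H.

H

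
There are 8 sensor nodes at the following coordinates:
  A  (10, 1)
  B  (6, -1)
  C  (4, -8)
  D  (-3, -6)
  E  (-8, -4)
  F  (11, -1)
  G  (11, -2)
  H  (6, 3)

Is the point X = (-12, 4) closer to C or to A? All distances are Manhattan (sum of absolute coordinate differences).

A

d(X,C) = |-12−4| + |4−(-8)| = 16 + 12 = 28
d(X,A) = |-12−10| + |4−1| = 22 + 3 = 25
28 > 25, so A is closer.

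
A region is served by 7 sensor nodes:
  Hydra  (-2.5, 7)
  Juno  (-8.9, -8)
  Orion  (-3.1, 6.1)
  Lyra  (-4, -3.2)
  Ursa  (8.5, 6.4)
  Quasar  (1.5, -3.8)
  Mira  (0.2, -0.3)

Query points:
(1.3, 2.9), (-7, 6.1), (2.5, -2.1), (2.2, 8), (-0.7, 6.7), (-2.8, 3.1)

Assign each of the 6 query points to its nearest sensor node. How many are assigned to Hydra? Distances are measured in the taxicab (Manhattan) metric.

2

(1.3, 2.9) — d to each: Hydra:7.9, Juno:21.1, Orion:7.6, Lyra:11.4, Ursa:10.7, Quasar:6.9, Mira:4.3 → nearest is Mira
(-7, 6.1) — d to each: Hydra:5.4, Juno:16, Orion:3.9, Lyra:12.3, Ursa:15.8, Quasar:18.4, Mira:13.6 → nearest is Orion
(2.5, -2.1) — d to each: Hydra:14.1, Juno:17.3, Orion:13.8, Lyra:7.6, Ursa:14.5, Quasar:2.7, Mira:4.1 → nearest is Quasar
(2.2, 8) — d to each: Hydra:5.7, Juno:27.1, Orion:7.2, Lyra:17.4, Ursa:7.9, Quasar:12.5, Mira:10.3 → nearest is Hydra
(-0.7, 6.7) — d to each: Hydra:2.1, Juno:22.9, Orion:3, Lyra:13.2, Ursa:9.5, Quasar:12.7, Mira:7.9 → nearest is Hydra
(-2.8, 3.1) — d to each: Hydra:4.2, Juno:17.2, Orion:3.3, Lyra:7.5, Ursa:14.6, Quasar:11.2, Mira:6.4 → nearest is Orion
2 of the 6 points have Hydra as nearest.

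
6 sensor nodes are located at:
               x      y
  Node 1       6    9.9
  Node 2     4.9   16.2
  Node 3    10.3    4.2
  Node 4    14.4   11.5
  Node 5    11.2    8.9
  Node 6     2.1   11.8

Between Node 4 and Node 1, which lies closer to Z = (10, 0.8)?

Node 1

Compare squared distances:
d²(Z, Node 4) = (10−14.4)² + (0.8−11.5)² = 19.36 + 114.49 = 133.85
d²(Z, Node 1) = (10−6)² + (0.8−9.9)² = 16 + 82.81 = 98.81
133.85 > 98.81, so Node 1 is closer.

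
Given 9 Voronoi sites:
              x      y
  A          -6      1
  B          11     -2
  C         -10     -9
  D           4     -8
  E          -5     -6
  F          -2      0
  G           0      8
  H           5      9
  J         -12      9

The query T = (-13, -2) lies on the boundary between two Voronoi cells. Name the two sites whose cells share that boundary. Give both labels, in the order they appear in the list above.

Squared distances from T to each site:
|TA|² = (-13−(-6))² + (-2−1)² = 49 + 9 = 58
|TB|² = (-13−11)² + (-2−(-2))² = 576 + 0 = 576
|TC|² = (-13−(-10))² + (-2−(-9))² = 9 + 49 = 58
|TD|² = (-13−4)² + (-2−(-8))² = 289 + 36 = 325
|TE|² = (-13−(-5))² + (-2−(-6))² = 64 + 16 = 80
|TF|² = (-13−(-2))² + (-2−0)² = 121 + 4 = 125
|TG|² = (-13−0)² + (-2−8)² = 169 + 100 = 269
|TH|² = (-13−5)² + (-2−9)² = 324 + 121 = 445
|TJ|² = (-13−(-12))² + (-2−9)² = 1 + 121 = 122
T is equidistant from A and C (both at squared distance 58), and every other site is strictly farther — so T lies on the A–C Voronoi edge.

A and C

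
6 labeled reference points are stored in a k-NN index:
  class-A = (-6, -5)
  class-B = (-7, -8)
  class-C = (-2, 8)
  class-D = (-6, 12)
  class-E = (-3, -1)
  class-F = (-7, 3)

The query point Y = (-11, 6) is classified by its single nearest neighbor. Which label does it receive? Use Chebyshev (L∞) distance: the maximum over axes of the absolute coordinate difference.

d(Y, class-A) = max(5, 11) = 11
d(Y, class-B) = max(4, 14) = 14
d(Y, class-C) = max(9, 2) = 9
d(Y, class-D) = max(5, 6) = 6
d(Y, class-E) = max(8, 7) = 8
d(Y, class-F) = max(4, 3) = 4
The smallest is to class-F, so Y lies in the Voronoi region of class-F.

class-F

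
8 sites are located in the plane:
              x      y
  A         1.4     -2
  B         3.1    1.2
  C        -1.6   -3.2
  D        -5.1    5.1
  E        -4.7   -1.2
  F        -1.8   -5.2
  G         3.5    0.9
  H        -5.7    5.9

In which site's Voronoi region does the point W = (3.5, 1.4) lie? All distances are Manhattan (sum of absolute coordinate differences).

d(W,A) = 2.1 + 3.4 = 5.5
d(W,B) = 0.4 + 0.2 = 0.6
d(W,C) = 5.1 + 4.6 = 9.7
d(W,D) = 8.6 + 3.7 = 12.3
d(W,E) = 8.2 + 2.6 = 10.8
d(W,F) = 5.3 + 6.6 = 11.9
d(W,G) = 0 + 0.5 = 0.5
d(W,H) = 9.2 + 4.5 = 13.7
The smallest is to G, so W lies in the Voronoi region of G.

G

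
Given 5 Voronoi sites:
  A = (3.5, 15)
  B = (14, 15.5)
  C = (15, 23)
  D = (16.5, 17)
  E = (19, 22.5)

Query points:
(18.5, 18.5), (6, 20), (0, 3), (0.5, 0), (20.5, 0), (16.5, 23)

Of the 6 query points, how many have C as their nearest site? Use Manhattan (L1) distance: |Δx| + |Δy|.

1

(18.5, 18.5) — d to each: A:18.5, B:7.5, C:8, D:3.5, E:4.5 → nearest is D
(6, 20) — d to each: A:7.5, B:12.5, C:12, D:13.5, E:15.5 → nearest is A
(0, 3) — d to each: A:15.5, B:26.5, C:35, D:30.5, E:38.5 → nearest is A
(0.5, 0) — d to each: A:18, B:29, C:37.5, D:33, E:41 → nearest is A
(20.5, 0) — d to each: A:32, B:22, C:28.5, D:21, E:24 → nearest is D
(16.5, 23) — d to each: A:21, B:10, C:1.5, D:6, E:3 → nearest is C
1 of the 6 points has C as nearest.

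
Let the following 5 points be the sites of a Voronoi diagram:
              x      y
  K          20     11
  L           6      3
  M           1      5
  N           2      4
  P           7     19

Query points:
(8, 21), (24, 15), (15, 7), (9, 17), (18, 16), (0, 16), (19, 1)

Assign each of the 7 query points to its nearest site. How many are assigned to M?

(8, 21) — d² to each: K:244, L:328, M:305, N:325, P:5 → nearest is P
(24, 15) — d² to each: K:32, L:468, M:629, N:605, P:305 → nearest is K
(15, 7) — d² to each: K:41, L:97, M:200, N:178, P:208 → nearest is K
(9, 17) — d² to each: K:157, L:205, M:208, N:218, P:8 → nearest is P
(18, 16) — d² to each: K:29, L:313, M:410, N:400, P:130 → nearest is K
(0, 16) — d² to each: K:425, L:205, M:122, N:148, P:58 → nearest is P
(19, 1) — d² to each: K:101, L:173, M:340, N:298, P:468 → nearest is K
0 of the 7 points have M as nearest.

0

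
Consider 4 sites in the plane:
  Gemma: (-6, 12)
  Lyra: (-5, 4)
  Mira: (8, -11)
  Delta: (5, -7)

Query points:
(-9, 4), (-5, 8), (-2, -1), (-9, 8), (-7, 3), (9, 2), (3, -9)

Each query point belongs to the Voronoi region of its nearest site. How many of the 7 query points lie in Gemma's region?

1

(-9, 4) — d² to each: Gemma:73, Lyra:16, Mira:514, Delta:317 → nearest is Lyra
(-5, 8) — d² to each: Gemma:17, Lyra:16, Mira:530, Delta:325 → nearest is Lyra
(-2, -1) — d² to each: Gemma:185, Lyra:34, Mira:200, Delta:85 → nearest is Lyra
(-9, 8) — d² to each: Gemma:25, Lyra:32, Mira:650, Delta:421 → nearest is Gemma
(-7, 3) — d² to each: Gemma:82, Lyra:5, Mira:421, Delta:244 → nearest is Lyra
(9, 2) — d² to each: Gemma:325, Lyra:200, Mira:170, Delta:97 → nearest is Delta
(3, -9) — d² to each: Gemma:522, Lyra:233, Mira:29, Delta:8 → nearest is Delta
1 of the 7 points has Gemma as nearest.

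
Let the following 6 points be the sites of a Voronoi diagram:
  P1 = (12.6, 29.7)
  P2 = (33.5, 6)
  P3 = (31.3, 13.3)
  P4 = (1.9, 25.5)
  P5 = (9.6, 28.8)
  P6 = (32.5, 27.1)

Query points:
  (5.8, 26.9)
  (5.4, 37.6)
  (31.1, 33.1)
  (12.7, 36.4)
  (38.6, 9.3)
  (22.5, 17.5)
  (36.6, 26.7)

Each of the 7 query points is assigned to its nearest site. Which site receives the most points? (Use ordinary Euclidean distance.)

(5.8, 26.9) — d² to each: P1:54.08, P2:1204.1, P3:835.21, P4:17.17, P5:18.05, P6:712.93 → nearest is P4
(5.4, 37.6) — d² to each: P1:114.25, P2:1788.17, P3:1261.3, P4:158.66, P5:95.08, P6:844.66 → nearest is P5
(31.1, 33.1) — d² to each: P1:353.81, P2:740.17, P3:392.08, P4:910.4, P5:480.74, P6:37.96 → nearest is P6
(12.7, 36.4) — d² to each: P1:44.9, P2:1356.8, P3:879.57, P4:235.45, P5:67.37, P6:478.53 → nearest is P1
(38.6, 9.3) — d² to each: P1:1092.16, P2:36.9, P3:69.29, P4:1609.33, P5:1221.25, P6:354.05 → nearest is P2
(22.5, 17.5) — d² to each: P1:246.85, P2:253.25, P3:95.08, P4:488.36, P5:294.1, P6:192.16 → nearest is P3
(36.6, 26.7) — d² to each: P1:585, P2:438.1, P3:207.65, P4:1205.53, P5:733.41, P6:16.97 → nearest is P6
Tally — P1:1, P2:1, P3:1, P4:1, P5:1, P6:2. P6 captures the most (2).

P6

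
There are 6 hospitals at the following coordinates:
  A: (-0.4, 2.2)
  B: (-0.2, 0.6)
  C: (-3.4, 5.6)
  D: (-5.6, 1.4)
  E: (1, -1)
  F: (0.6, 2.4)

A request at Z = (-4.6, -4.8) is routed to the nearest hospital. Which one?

Squared Euclidean distances:
|ZA|² = (-4.6−(-0.4))² + (-4.8−2.2)² = 17.64 + 49 = 66.64
|ZB|² = (-4.6−(-0.2))² + (-4.8−0.6)² = 19.36 + 29.16 = 48.52
|ZC|² = (-4.6−(-3.4))² + (-4.8−5.6)² = 1.44 + 108.16 = 109.6
|ZD|² = (-4.6−(-5.6))² + (-4.8−1.4)² = 1 + 38.44 = 39.44
|ZE|² = (-4.6−1)² + (-4.8−(-1))² = 31.36 + 14.44 = 45.8
|ZF|² = (-4.6−0.6)² + (-4.8−2.4)² = 27.04 + 51.84 = 78.88
The smallest is to D, so Z lies in the Voronoi region of D.

D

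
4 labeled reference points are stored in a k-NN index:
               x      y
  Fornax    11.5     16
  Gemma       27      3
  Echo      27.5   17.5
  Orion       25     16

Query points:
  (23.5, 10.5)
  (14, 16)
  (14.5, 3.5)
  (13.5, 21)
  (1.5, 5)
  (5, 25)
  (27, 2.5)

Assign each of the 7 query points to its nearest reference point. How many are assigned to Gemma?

(23.5, 10.5) — d² to each: Fornax:174.25, Gemma:68.5, Echo:65, Orion:32.5 → nearest is Orion
(14, 16) — d² to each: Fornax:6.25, Gemma:338, Echo:184.5, Orion:121 → nearest is Fornax
(14.5, 3.5) — d² to each: Fornax:165.25, Gemma:156.5, Echo:365, Orion:266.5 → nearest is Gemma
(13.5, 21) — d² to each: Fornax:29, Gemma:506.25, Echo:208.25, Orion:157.25 → nearest is Fornax
(1.5, 5) — d² to each: Fornax:221, Gemma:654.25, Echo:832.25, Orion:673.25 → nearest is Fornax
(5, 25) — d² to each: Fornax:123.25, Gemma:968, Echo:562.5, Orion:481 → nearest is Fornax
(27, 2.5) — d² to each: Fornax:422.5, Gemma:0.25, Echo:225.25, Orion:186.25 → nearest is Gemma
2 of the 7 points have Gemma as nearest.

2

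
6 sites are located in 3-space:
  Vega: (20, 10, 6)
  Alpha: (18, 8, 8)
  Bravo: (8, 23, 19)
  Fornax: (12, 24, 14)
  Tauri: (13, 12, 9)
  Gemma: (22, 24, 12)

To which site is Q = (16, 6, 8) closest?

Since √ is increasing, it suffices to compare squared distances:
d²(Q, Vega) = (16−20)² + (6−10)² + (8−6)² = 16 + 16 + 4 = 36
d²(Q, Alpha) = (16−18)² + (6−8)² + (8−8)² = 4 + 4 + 0 = 8
d²(Q, Bravo) = (16−8)² + (6−23)² + (8−19)² = 64 + 289 + 121 = 474
d²(Q, Fornax) = (16−12)² + (6−24)² + (8−14)² = 16 + 324 + 36 = 376
d²(Q, Tauri) = (16−13)² + (6−12)² + (8−9)² = 9 + 36 + 1 = 46
d²(Q, Gemma) = (16−22)² + (6−24)² + (8−12)² = 36 + 324 + 16 = 376
Alpha is nearest.

Alpha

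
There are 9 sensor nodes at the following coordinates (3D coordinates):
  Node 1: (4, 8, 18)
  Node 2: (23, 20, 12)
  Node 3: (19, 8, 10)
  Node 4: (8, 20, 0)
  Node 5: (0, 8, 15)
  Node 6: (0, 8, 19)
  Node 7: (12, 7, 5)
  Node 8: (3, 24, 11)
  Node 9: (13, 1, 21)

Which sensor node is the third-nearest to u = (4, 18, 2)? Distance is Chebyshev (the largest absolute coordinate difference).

Node 7

d(u, Node 1) = max(0, 10, 16) = 16
d(u, Node 2) = max(19, 2, 10) = 19
d(u, Node 3) = max(15, 10, 8) = 15
d(u, Node 4) = max(4, 2, 2) = 4
d(u, Node 5) = max(4, 10, 13) = 13
d(u, Node 6) = max(4, 10, 17) = 17
d(u, Node 7) = max(8, 11, 3) = 11
d(u, Node 8) = max(1, 6, 9) = 9
d(u, Node 9) = max(9, 17, 19) = 19
Sorted ascending: Node 4, Node 8, Node 7, Node 5, … — the third-nearest is Node 7.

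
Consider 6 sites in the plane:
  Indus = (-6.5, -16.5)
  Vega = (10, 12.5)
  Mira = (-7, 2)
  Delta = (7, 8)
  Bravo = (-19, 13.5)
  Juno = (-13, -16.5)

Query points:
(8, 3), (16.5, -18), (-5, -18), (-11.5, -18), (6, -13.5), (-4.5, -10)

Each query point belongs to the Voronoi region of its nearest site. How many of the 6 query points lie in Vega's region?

0

(8, 3) — d² to each: Indus:590.5, Vega:94.25, Mira:226, Delta:26, Bravo:839.25, Juno:821.25 → nearest is Delta
(16.5, -18) — d² to each: Indus:531.25, Vega:972.5, Mira:952.25, Delta:766.25, Bravo:2252.5, Juno:872.5 → nearest is Indus
(-5, -18) — d² to each: Indus:4.5, Vega:1155.25, Mira:404, Delta:820, Bravo:1188.25, Juno:66.25 → nearest is Indus
(-11.5, -18) — d² to each: Indus:27.25, Vega:1392.5, Mira:420.25, Delta:1018.25, Bravo:1048.5, Juno:4.5 → nearest is Juno
(6, -13.5) — d² to each: Indus:165.25, Vega:692, Mira:409.25, Delta:463.25, Bravo:1354, Juno:370 → nearest is Indus
(-4.5, -10) — d² to each: Indus:46.25, Vega:716.5, Mira:150.25, Delta:456.25, Bravo:762.5, Juno:114.5 → nearest is Indus
0 of the 6 points have Vega as nearest.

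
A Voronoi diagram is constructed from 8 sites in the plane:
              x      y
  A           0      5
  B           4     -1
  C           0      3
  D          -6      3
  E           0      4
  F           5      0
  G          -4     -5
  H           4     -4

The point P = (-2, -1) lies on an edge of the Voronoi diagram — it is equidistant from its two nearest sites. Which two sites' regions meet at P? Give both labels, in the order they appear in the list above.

Squared distances from P to each site:
|PA|² = (-2−0)² + (-1−5)² = 4 + 36 = 40
|PB|² = (-2−4)² + (-1−(-1))² = 36 + 0 = 36
|PC|² = (-2−0)² + (-1−3)² = 4 + 16 = 20
|PD|² = (-2−(-6))² + (-1−3)² = 16 + 16 = 32
|PE|² = (-2−0)² + (-1−4)² = 4 + 25 = 29
|PF|² = (-2−5)² + (-1−0)² = 49 + 1 = 50
|PG|² = (-2−(-4))² + (-1−(-5))² = 4 + 16 = 20
|PH|² = (-2−4)² + (-1−(-4))² = 36 + 9 = 45
P is equidistant from C and G (both at squared distance 20), and every other site is strictly farther — so P lies on the C–G Voronoi edge.

C and G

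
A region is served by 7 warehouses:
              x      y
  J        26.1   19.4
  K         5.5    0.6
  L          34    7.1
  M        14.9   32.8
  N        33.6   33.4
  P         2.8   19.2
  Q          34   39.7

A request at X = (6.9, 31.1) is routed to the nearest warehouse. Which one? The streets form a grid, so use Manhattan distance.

M

d(X,J) = |6.9−26.1| + |31.1−19.4| = 19.2 + 11.7 = 30.9
d(X,K) = |6.9−5.5| + |31.1−0.6| = 1.4 + 30.5 = 31.9
d(X,L) = |6.9−34| + |31.1−7.1| = 27.1 + 24 = 51.1
d(X,M) = |6.9−14.9| + |31.1−32.8| = 8 + 1.7 = 9.7
d(X,N) = |6.9−33.6| + |31.1−33.4| = 26.7 + 2.3 = 29
d(X,P) = |6.9−2.8| + |31.1−19.2| = 4.1 + 11.9 = 16
d(X,Q) = |6.9−34| + |31.1−39.7| = 27.1 + 8.6 = 35.7
M is nearest.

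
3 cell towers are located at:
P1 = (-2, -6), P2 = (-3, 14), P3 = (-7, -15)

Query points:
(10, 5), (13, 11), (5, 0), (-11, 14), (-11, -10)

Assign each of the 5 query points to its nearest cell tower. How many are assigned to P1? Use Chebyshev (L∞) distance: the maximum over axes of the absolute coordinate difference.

(10, 5) — d to each: P1:12, P2:13, P3:20 → nearest is P1
(13, 11) — d to each: P1:17, P2:16, P3:26 → nearest is P2
(5, 0) — d to each: P1:7, P2:14, P3:15 → nearest is P1
(-11, 14) — d to each: P1:20, P2:8, P3:29 → nearest is P2
(-11, -10) — d to each: P1:9, P2:24, P3:5 → nearest is P3
2 of the 5 points have P1 as nearest.

2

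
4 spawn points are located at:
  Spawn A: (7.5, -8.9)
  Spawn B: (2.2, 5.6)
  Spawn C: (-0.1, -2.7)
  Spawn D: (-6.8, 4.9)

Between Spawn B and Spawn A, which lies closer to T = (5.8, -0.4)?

Spawn B

Compare squared distances:
d²(T, Spawn B) = (5.8−2.2)² + (-0.4−5.6)² = 12.96 + 36 = 48.96
d²(T, Spawn A) = (5.8−7.5)² + (-0.4−(-8.9))² = 2.89 + 72.25 = 75.14
48.96 < 75.14, so Spawn B is closer.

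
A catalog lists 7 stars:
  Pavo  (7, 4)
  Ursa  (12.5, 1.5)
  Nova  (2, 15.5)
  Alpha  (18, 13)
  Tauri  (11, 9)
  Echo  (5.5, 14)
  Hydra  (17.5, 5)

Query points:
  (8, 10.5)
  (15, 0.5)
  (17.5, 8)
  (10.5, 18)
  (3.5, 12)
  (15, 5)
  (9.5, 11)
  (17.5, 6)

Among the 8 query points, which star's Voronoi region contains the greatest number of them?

(8, 10.5) — d² to each: Pavo:43.25, Ursa:101.25, Nova:61, Alpha:106.25, Tauri:11.25, Echo:18.5, Hydra:120.5 → nearest is Tauri
(15, 0.5) — d² to each: Pavo:76.25, Ursa:7.25, Nova:394, Alpha:165.25, Tauri:88.25, Echo:272.5, Hydra:26.5 → nearest is Ursa
(17.5, 8) — d² to each: Pavo:126.25, Ursa:67.25, Nova:296.5, Alpha:25.25, Tauri:43.25, Echo:180, Hydra:9 → nearest is Hydra
(10.5, 18) — d² to each: Pavo:208.25, Ursa:276.25, Nova:78.5, Alpha:81.25, Tauri:81.25, Echo:41, Hydra:218 → nearest is Echo
(3.5, 12) — d² to each: Pavo:76.25, Ursa:191.25, Nova:14.5, Alpha:211.25, Tauri:65.25, Echo:8, Hydra:245 → nearest is Echo
(15, 5) — d² to each: Pavo:65, Ursa:18.5, Nova:279.25, Alpha:73, Tauri:32, Echo:171.25, Hydra:6.25 → nearest is Hydra
(9.5, 11) — d² to each: Pavo:55.25, Ursa:99.25, Nova:76.5, Alpha:76.25, Tauri:6.25, Echo:25, Hydra:100 → nearest is Tauri
(17.5, 6) — d² to each: Pavo:114.25, Ursa:45.25, Nova:330.5, Alpha:49.25, Tauri:51.25, Echo:208, Hydra:1 → nearest is Hydra
Tally — Ursa:1, Tauri:2, Echo:2, Hydra:3. Hydra captures the most (3).

Hydra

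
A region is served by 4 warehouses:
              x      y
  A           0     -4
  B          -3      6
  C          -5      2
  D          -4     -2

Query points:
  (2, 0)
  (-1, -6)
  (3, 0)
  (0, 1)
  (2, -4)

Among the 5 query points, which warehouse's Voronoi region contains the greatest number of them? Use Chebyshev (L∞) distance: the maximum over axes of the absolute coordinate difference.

(2, 0) — d to each: A:4, B:6, C:7, D:6 → nearest is A
(-1, -6) — d to each: A:2, B:12, C:8, D:4 → nearest is A
(3, 0) — d to each: A:4, B:6, C:8, D:7 → nearest is A
(0, 1) — d to each: A:5, B:5, C:5, D:4 → nearest is D
(2, -4) — d to each: A:2, B:10, C:7, D:6 → nearest is A
Tally — A:4, D:1. A captures the most (4).

A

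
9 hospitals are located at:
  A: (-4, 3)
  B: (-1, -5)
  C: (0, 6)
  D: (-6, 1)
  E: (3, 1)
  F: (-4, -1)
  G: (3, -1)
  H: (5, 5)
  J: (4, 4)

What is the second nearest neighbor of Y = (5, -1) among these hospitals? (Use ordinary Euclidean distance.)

E

Compare squared distances (the ordering matches that of the actual distances):
|YA|² = 81 + 16 = 97
|YB|² = 36 + 16 = 52
|YC|² = 25 + 49 = 74
|YD|² = 121 + 4 = 125
|YE|² = 4 + 4 = 8
|YF|² = 81 + 0 = 81
|YG|² = 4 + 0 = 4
|YH|² = 0 + 36 = 36
|YJ|² = 1 + 25 = 26
Sorted ascending: G, E, J, … — the second-nearest is E.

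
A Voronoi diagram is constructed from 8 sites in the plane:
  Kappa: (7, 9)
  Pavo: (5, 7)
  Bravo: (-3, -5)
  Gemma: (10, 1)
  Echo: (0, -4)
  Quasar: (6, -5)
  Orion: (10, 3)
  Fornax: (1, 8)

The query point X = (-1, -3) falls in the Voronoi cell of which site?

Squared Euclidean distances:
d²(X, Kappa) = 64 + 144 = 208
d²(X, Pavo) = 36 + 100 = 136
d²(X, Bravo) = 4 + 4 = 8
d²(X, Gemma) = 121 + 16 = 137
d²(X, Echo) = 1 + 1 = 2
d²(X, Quasar) = 49 + 4 = 53
d²(X, Orion) = 121 + 36 = 157
d²(X, Fornax) = 4 + 121 = 125
The smallest is to Echo, so X lies in the Voronoi region of Echo.

Echo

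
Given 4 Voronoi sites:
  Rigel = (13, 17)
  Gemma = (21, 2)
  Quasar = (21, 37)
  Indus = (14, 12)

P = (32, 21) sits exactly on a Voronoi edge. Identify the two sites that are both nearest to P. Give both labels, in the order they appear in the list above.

Squared distances from P to each site:
d²(P, Rigel) = (32−13)² + (21−17)² = 361 + 16 = 377
d²(P, Gemma) = (32−21)² + (21−2)² = 121 + 361 = 482
d²(P, Quasar) = (32−21)² + (21−37)² = 121 + 256 = 377
d²(P, Indus) = (32−14)² + (21−12)² = 324 + 81 = 405
P is equidistant from Rigel and Quasar (both at squared distance 377), and every other site is strictly farther — so P lies on the Rigel–Quasar Voronoi edge.

Rigel and Quasar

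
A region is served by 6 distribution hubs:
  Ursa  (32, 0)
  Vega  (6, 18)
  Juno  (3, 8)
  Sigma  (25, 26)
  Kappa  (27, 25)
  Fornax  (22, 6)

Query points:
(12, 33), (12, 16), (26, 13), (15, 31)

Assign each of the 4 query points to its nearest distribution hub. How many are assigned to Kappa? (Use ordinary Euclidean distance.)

0

(12, 33) — d² to each: Ursa:1489, Vega:261, Juno:706, Sigma:218, Kappa:289, Fornax:829 → nearest is Sigma
(12, 16) — d² to each: Ursa:656, Vega:40, Juno:145, Sigma:269, Kappa:306, Fornax:200 → nearest is Vega
(26, 13) — d² to each: Ursa:205, Vega:425, Juno:554, Sigma:170, Kappa:145, Fornax:65 → nearest is Fornax
(15, 31) — d² to each: Ursa:1250, Vega:250, Juno:673, Sigma:125, Kappa:180, Fornax:674 → nearest is Sigma
0 of the 4 points have Kappa as nearest.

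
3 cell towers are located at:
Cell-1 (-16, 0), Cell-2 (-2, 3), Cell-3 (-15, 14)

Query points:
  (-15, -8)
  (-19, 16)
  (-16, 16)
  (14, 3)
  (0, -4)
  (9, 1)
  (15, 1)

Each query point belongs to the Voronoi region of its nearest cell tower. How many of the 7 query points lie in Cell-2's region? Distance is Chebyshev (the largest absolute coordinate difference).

4

(-15, -8) — d to each: Cell-1:8, Cell-2:13, Cell-3:22 → nearest is Cell-1
(-19, 16) — d to each: Cell-1:16, Cell-2:17, Cell-3:4 → nearest is Cell-3
(-16, 16) — d to each: Cell-1:16, Cell-2:14, Cell-3:2 → nearest is Cell-3
(14, 3) — d to each: Cell-1:30, Cell-2:16, Cell-3:29 → nearest is Cell-2
(0, -4) — d to each: Cell-1:16, Cell-2:7, Cell-3:18 → nearest is Cell-2
(9, 1) — d to each: Cell-1:25, Cell-2:11, Cell-3:24 → nearest is Cell-2
(15, 1) — d to each: Cell-1:31, Cell-2:17, Cell-3:30 → nearest is Cell-2
4 of the 7 points have Cell-2 as nearest.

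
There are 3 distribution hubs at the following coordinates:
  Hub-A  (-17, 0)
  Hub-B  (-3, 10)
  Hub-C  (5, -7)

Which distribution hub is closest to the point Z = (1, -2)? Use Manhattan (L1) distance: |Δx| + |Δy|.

d(Z, Hub-A) = |1−(-17)| + |-2−0| = 18 + 2 = 20
d(Z, Hub-B) = |1−(-3)| + |-2−10| = 4 + 12 = 16
d(Z, Hub-C) = |1−5| + |-2−(-7)| = 4 + 5 = 9
Hub-C is nearest.

Hub-C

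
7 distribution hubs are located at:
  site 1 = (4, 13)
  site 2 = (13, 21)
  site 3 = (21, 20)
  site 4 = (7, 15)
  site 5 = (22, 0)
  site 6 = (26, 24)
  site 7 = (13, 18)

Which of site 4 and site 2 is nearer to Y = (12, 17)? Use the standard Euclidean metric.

site 2

Compare squared distances:
d²(Y, site 4) = (12−7)² + (17−15)² = 25 + 4 = 29
d²(Y, site 2) = (12−13)² + (17−21)² = 1 + 16 = 17
29 > 17, so site 2 is closer.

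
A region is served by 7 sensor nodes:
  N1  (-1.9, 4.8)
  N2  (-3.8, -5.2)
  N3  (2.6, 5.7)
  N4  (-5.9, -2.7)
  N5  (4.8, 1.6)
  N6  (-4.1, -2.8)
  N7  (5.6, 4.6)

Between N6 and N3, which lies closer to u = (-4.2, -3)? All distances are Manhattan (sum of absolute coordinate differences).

d(u,N6) = |-4.2−(-4.1)| + |-3−(-2.8)| = 0.1 + 0.2 = 0.3
d(u,N3) = |-4.2−2.6| + |-3−5.7| = 6.8 + 8.7 = 15.5
0.3 < 15.5, so N6 is closer.

N6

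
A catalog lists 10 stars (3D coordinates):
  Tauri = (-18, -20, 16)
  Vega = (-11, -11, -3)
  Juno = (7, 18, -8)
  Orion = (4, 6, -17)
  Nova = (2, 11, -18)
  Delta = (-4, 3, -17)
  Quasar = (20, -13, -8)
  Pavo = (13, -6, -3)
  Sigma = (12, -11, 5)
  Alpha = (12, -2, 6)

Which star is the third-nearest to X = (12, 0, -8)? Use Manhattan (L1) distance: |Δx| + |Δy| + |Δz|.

d(X, Tauri) = 30 + 20 + 24 = 74
d(X, Vega) = 23 + 11 + 5 = 39
d(X, Juno) = 5 + 18 + 0 = 23
d(X, Orion) = 8 + 6 + 9 = 23
d(X, Nova) = 10 + 11 + 10 = 31
d(X, Delta) = 16 + 3 + 9 = 28
d(X, Quasar) = 8 + 13 + 0 = 21
d(X, Pavo) = 1 + 6 + 5 = 12
d(X, Sigma) = 0 + 11 + 13 = 24
d(X, Alpha) = 0 + 2 + 14 = 16
Sorted ascending: Pavo, Alpha, Quasar, Juno, … — the third-nearest is Quasar.

Quasar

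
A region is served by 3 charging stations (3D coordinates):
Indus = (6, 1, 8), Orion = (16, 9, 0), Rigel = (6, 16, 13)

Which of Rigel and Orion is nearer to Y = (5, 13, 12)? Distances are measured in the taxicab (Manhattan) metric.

Rigel

d(Y, Rigel) = |5−6| + |13−16| + |12−13| = 1 + 3 + 1 = 5
d(Y, Orion) = |5−16| + |13−9| + |12−0| = 11 + 4 + 12 = 27
5 < 27, so Rigel is closer.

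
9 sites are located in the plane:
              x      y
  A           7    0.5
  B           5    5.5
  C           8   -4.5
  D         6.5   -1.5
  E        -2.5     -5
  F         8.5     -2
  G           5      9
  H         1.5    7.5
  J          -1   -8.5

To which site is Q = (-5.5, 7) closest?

H

Since √ is increasing, it suffices to compare squared distances:
|QA|² = (-5.5−7)² + (7−0.5)² = 156.25 + 42.25 = 198.5
|QB|² = (-5.5−5)² + (7−5.5)² = 110.25 + 2.25 = 112.5
|QC|² = (-5.5−8)² + (7−(-4.5))² = 182.25 + 132.25 = 314.5
|QD|² = (-5.5−6.5)² + (7−(-1.5))² = 144 + 72.25 = 216.25
|QE|² = (-5.5−(-2.5))² + (7−(-5))² = 9 + 144 = 153
|QF|² = (-5.5−8.5)² + (7−(-2))² = 196 + 81 = 277
|QG|² = (-5.5−5)² + (7−9)² = 110.25 + 4 = 114.25
|QH|² = (-5.5−1.5)² + (7−7.5)² = 49 + 0.25 = 49.25
|QJ|² = (-5.5−(-1))² + (7−(-8.5))² = 20.25 + 240.25 = 260.5
H is nearest.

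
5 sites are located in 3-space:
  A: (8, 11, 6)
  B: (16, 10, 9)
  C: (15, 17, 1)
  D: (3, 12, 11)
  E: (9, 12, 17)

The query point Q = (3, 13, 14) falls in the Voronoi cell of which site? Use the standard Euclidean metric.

D

Since √ is increasing, it suffices to compare squared distances:
|QA|² = 25 + 4 + 64 = 93
|QB|² = 169 + 9 + 25 = 203
|QC|² = 144 + 16 + 169 = 329
|QD|² = 0 + 1 + 9 = 10
|QE|² = 36 + 1 + 9 = 46
D is nearest.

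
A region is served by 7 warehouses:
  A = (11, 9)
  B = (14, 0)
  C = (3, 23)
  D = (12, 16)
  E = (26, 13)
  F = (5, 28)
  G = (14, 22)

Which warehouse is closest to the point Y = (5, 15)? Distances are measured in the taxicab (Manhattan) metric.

D

d(Y,A) = 6 + 6 = 12
d(Y,B) = 9 + 15 = 24
d(Y,C) = 2 + 8 = 10
d(Y,D) = 7 + 1 = 8
d(Y,E) = 21 + 2 = 23
d(Y,F) = 0 + 13 = 13
d(Y,G) = 9 + 7 = 16
D is nearest.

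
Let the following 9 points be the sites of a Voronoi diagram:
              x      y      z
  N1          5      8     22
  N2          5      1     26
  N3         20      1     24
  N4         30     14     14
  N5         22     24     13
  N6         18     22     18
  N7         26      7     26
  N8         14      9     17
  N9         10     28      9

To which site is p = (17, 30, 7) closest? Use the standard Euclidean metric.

N9

Since √ is increasing, it suffices to compare squared distances:
|pN1|² = (17−5)² + (30−8)² + (7−22)² = 144 + 484 + 225 = 853
|pN2|² = (17−5)² + (30−1)² + (7−26)² = 144 + 841 + 361 = 1346
|pN3|² = (17−20)² + (30−1)² + (7−24)² = 9 + 841 + 289 = 1139
|pN4|² = (17−30)² + (30−14)² + (7−14)² = 169 + 256 + 49 = 474
|pN5|² = (17−22)² + (30−24)² + (7−13)² = 25 + 36 + 36 = 97
|pN6|² = (17−18)² + (30−22)² + (7−18)² = 1 + 64 + 121 = 186
|pN7|² = (17−26)² + (30−7)² + (7−26)² = 81 + 529 + 361 = 971
|pN8|² = (17−14)² + (30−9)² + (7−17)² = 9 + 441 + 100 = 550
|pN9|² = (17−10)² + (30−28)² + (7−9)² = 49 + 4 + 4 = 57
N9 is nearest.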